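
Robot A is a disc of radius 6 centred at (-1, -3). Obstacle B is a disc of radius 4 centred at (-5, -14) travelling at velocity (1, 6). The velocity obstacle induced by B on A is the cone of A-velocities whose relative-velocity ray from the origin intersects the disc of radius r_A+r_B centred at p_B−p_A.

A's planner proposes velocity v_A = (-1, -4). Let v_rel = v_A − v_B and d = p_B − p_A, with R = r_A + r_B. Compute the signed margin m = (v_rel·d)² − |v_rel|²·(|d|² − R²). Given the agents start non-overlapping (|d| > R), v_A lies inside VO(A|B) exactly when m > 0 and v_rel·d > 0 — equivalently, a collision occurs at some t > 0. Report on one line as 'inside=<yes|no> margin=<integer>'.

d = (-4, -11),  |d|² = 137;  R = 6+4 = 10,  c = 137−10² = 37
v_rel = (-2, -10),  |v_rel|² = 104;  v_rel·d = (-2)·(-4) + (-10)·(-11) = 118
104·t² − 236·t + 37 = 0  ⇒  m = 118² − 104·37 = 10076
m = 10076 > 0,  v_rel·d = 118 > 0  ⇒  inside

inside=yes margin=10076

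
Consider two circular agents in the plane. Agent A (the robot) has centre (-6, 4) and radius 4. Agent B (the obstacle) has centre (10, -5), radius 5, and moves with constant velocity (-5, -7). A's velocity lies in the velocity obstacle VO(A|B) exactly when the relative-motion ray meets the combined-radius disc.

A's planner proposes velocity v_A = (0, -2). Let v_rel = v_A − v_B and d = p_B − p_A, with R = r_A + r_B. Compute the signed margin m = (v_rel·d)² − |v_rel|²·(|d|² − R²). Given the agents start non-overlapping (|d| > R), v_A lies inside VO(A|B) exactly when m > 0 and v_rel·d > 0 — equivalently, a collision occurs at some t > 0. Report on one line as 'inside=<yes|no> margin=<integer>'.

d = (16, -9),  |d|² = 337;  R = 4+5 = 9,  c = 337−9² = 256
v_rel = (5, 5),  |v_rel|² = 50;  v_rel·d = (5)·(16) + (5)·(-9) = 35
50·t² − 70·t + 256 = 0  ⇒  m = 35² − 50·256 = -11575
m = -11575 < 0,  v_rel·d = 35 > 0  ⇒  outside

inside=no margin=-11575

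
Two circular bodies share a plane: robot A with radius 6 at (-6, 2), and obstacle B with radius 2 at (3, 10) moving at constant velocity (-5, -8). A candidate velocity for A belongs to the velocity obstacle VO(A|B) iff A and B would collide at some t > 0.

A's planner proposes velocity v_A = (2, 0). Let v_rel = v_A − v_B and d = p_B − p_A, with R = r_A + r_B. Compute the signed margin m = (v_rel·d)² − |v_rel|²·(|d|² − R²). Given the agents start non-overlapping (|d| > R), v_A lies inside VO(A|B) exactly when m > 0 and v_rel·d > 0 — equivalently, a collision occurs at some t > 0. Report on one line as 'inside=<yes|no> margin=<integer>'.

d = (9, 8),  |d|² = 145;  R = 6+2 = 8,  c = 145−8² = 81
v_rel = (7, 8),  |v_rel|² = 113;  v_rel·d = (7)·(9) + (8)·(8) = 127
113·t² − 254·t + 81 = 0  ⇒  m = 127² − 113·81 = 6976
m = 6976 > 0,  v_rel·d = 127 > 0  ⇒  inside

inside=yes margin=6976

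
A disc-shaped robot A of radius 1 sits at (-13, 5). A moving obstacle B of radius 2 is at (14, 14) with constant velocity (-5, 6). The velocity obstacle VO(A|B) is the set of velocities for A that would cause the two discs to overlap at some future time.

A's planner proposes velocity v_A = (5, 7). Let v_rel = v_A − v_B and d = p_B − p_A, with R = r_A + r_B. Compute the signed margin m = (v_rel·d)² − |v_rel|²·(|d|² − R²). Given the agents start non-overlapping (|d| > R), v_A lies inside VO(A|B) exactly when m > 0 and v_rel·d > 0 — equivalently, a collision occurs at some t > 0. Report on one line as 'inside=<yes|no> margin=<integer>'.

d = (27, 9),  |d|² = 810;  R = 1+2 = 3,  c = 810−3² = 801
v_rel = (10, 1),  |v_rel|² = 101;  v_rel·d = (10)·(27) + (1)·(9) = 279
101·t² − 558·t + 801 = 0  ⇒  m = 279² − 101·801 = -3060
m = -3060 < 0,  v_rel·d = 279 > 0  ⇒  outside

inside=no margin=-3060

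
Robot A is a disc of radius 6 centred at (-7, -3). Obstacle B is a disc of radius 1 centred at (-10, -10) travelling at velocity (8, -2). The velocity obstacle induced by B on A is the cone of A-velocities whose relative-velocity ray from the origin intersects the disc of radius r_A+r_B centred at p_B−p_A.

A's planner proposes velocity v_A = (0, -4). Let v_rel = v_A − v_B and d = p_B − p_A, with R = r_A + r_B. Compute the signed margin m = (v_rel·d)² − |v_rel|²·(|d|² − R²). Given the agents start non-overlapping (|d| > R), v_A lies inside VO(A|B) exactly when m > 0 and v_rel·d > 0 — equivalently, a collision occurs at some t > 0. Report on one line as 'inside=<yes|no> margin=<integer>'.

d = (-3, -7),  |d|² = 58;  R = 6+1 = 7,  c = 58−7² = 9
v_rel = (-8, -2),  |v_rel|² = 68;  v_rel·d = (-8)·(-3) + (-2)·(-7) = 38
68·t² − 76·t + 9 = 0  ⇒  m = 38² − 68·9 = 832
m = 832 > 0,  v_rel·d = 38 > 0  ⇒  inside

inside=yes margin=832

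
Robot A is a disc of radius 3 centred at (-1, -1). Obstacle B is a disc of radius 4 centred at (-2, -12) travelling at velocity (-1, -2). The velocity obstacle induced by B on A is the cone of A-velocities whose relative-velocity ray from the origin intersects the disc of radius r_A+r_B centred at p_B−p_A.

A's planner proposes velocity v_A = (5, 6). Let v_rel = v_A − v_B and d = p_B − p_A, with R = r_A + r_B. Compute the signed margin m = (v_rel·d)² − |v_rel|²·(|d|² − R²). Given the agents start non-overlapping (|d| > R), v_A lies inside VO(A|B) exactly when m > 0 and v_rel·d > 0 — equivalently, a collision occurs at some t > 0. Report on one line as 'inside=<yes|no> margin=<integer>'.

d = (-1, -11),  |d|² = 122;  R = 3+4 = 7,  c = 122−7² = 73
v_rel = (6, 8),  |v_rel|² = 100;  v_rel·d = (6)·(-1) + (8)·(-11) = -94
100·t² + 188·t + 73 = 0  ⇒  m = (-94)² − 100·73 = 1536
m = 1536 > 0,  v_rel·d = -94 < 0  ⇒  outside

inside=no margin=1536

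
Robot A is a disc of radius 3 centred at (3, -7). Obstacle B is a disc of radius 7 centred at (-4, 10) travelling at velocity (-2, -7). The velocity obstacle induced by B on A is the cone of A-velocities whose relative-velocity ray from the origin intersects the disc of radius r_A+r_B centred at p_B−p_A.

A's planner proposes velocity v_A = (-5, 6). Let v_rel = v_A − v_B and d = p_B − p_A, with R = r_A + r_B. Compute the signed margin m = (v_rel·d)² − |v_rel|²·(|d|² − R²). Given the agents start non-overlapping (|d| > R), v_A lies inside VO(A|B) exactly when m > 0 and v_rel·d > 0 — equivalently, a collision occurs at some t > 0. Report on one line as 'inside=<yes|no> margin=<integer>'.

d = (-7, 17),  |d|² = 338;  R = 3+7 = 10,  c = 338−10² = 238
v_rel = (-3, 13),  |v_rel|² = 178;  v_rel·d = (-3)·(-7) + (13)·(17) = 242
178·t² − 484·t + 238 = 0  ⇒  m = 242² − 178·238 = 16200
m = 16200 > 0,  v_rel·d = 242 > 0  ⇒  inside

inside=yes margin=16200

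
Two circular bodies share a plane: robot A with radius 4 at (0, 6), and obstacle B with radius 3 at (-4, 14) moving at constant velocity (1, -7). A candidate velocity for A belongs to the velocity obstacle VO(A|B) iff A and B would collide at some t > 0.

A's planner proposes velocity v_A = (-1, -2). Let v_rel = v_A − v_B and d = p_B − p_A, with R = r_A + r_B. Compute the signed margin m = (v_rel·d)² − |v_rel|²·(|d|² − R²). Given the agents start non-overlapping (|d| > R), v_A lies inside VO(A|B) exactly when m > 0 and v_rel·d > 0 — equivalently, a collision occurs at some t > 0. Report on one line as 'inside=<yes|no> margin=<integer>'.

d = (-4, 8),  |d|² = 80;  R = 4+3 = 7,  c = 80−7² = 31
v_rel = (-2, 5),  |v_rel|² = 29;  v_rel·d = (-2)·(-4) + (5)·(8) = 48
29·t² − 96·t + 31 = 0  ⇒  m = 48² − 29·31 = 1405
m = 1405 > 0,  v_rel·d = 48 > 0  ⇒  inside

inside=yes margin=1405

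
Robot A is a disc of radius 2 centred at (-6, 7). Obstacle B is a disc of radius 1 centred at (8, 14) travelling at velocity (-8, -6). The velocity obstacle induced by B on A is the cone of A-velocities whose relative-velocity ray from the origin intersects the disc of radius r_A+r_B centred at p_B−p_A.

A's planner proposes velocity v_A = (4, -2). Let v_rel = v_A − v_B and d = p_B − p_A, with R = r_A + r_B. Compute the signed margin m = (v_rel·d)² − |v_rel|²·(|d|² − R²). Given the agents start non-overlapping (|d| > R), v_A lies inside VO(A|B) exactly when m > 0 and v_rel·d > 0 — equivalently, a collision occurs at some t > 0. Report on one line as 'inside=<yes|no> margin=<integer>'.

d = (14, 7),  |d|² = 245;  R = 2+1 = 3,  c = 245−3² = 236
v_rel = (12, 4),  |v_rel|² = 160;  v_rel·d = (12)·(14) + (4)·(7) = 196
160·t² − 392·t + 236 = 0  ⇒  m = 196² − 160·236 = 656
m = 656 > 0,  v_rel·d = 196 > 0  ⇒  inside

inside=yes margin=656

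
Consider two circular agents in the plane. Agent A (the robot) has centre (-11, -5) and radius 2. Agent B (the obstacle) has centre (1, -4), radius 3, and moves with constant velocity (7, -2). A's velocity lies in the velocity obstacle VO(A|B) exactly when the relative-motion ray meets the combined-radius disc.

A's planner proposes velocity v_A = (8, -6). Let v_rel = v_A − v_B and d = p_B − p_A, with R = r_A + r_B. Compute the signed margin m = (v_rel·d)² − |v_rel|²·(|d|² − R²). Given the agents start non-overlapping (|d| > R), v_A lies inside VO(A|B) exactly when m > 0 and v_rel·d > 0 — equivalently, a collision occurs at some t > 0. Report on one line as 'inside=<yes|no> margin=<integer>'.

d = (12, 1),  |d|² = 145;  R = 2+3 = 5,  c = 145−5² = 120
v_rel = (1, -4),  |v_rel|² = 17;  v_rel·d = (1)·(12) + (-4)·(1) = 8
17·t² − 16·t + 120 = 0  ⇒  m = 8² − 17·120 = -1976
m = -1976 < 0,  v_rel·d = 8 > 0  ⇒  outside

inside=no margin=-1976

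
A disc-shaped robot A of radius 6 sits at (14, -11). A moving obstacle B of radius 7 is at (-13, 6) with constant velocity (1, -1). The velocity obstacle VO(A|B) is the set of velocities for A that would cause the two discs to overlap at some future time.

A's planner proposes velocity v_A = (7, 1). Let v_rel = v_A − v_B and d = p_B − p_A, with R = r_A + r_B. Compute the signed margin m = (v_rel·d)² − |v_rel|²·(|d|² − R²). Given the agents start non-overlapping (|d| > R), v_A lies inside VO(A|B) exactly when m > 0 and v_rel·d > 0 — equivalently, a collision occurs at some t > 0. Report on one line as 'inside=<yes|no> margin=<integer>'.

d = (-27, 17),  |d|² = 1018;  R = 6+7 = 13,  c = 1018−13² = 849
v_rel = (6, 2),  |v_rel|² = 40;  v_rel·d = (6)·(-27) + (2)·(17) = -128
40·t² + 256·t + 849 = 0  ⇒  m = (-128)² − 40·849 = -17576
m = -17576 < 0,  v_rel·d = -128 < 0  ⇒  outside

inside=no margin=-17576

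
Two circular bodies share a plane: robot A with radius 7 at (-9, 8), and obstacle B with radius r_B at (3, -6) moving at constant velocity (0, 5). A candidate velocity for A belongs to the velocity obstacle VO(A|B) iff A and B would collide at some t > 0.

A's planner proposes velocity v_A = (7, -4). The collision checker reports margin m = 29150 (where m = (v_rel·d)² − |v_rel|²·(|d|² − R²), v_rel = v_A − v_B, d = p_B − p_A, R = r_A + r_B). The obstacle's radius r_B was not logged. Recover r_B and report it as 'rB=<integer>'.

m = 29150
d = (12, -14);  v_rel = (7, -9),  |v_rel|² = 130
v_rel×d = (7)·(-14) − (-9)·(12) = 10
since m = R²·130 − 10²:  R² = (100 + 29150) / 130 = 225
R = √225 = 15  ⇒  r_B = 15 − 7 = 8

rB=8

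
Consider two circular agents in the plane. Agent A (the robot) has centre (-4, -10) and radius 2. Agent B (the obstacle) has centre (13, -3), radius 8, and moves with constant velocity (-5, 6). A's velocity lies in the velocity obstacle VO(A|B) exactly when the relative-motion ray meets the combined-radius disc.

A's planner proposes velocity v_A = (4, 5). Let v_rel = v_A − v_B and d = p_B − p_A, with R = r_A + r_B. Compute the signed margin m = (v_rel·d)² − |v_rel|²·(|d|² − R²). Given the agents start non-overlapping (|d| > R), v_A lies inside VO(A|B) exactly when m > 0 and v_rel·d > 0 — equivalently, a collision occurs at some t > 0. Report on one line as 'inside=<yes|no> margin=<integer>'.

d = (17, 7),  |d|² = 338;  R = 2+8 = 10,  c = 338−10² = 238
v_rel = (9, -1),  |v_rel|² = 82;  v_rel·d = (9)·(17) + (-1)·(7) = 146
82·t² − 292·t + 238 = 0  ⇒  m = 146² − 82·238 = 1800
m = 1800 > 0,  v_rel·d = 146 > 0  ⇒  inside

inside=yes margin=1800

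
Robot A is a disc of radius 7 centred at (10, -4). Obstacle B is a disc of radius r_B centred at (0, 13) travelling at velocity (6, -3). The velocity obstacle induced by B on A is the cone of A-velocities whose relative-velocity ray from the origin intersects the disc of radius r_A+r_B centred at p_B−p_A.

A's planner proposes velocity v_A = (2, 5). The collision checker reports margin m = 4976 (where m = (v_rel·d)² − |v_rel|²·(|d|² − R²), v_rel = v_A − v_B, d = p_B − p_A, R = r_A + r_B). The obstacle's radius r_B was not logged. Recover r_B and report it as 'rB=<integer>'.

m = 4976
d = (-10, 17);  v_rel = (-4, 8),  |v_rel|² = 80
v_rel×d = (-4)·(17) − (8)·(-10) = 12
since m = R²·80 − 12²:  R² = (144 + 4976) / 80 = 64
R = √64 = 8  ⇒  r_B = 8 − 7 = 1

rB=1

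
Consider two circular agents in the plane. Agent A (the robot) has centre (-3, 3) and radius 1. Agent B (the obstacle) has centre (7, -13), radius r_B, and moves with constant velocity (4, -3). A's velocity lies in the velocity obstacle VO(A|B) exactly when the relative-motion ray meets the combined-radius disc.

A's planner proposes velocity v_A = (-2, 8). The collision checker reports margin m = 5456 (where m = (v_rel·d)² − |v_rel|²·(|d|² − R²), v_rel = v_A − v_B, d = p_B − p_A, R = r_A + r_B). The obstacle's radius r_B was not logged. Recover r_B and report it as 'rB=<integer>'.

m = 5456
d = (10, -16);  v_rel = (-6, 11),  |v_rel|² = 157
v_rel×d = (-6)·(-16) − (11)·(10) = -14
since m = R²·157 − (-14)²:  R² = (196 + 5456) / 157 = 36
R = √36 = 6  ⇒  r_B = 6 − 1 = 5

rB=5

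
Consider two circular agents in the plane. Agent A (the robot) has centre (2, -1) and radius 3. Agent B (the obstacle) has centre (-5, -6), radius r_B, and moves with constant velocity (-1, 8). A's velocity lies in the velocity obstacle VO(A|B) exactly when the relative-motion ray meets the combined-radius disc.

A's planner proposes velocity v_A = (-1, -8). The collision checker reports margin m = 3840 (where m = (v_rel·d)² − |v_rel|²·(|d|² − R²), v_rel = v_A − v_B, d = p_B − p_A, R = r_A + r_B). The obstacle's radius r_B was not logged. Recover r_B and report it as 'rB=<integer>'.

m = 3840
d = (-7, -5);  v_rel = (0, -16),  |v_rel|² = 256
v_rel×d = (0)·(-5) − (-16)·(-7) = -112
since m = R²·256 − (-112)²:  R² = (12544 + 3840) / 256 = 64
R = √64 = 8  ⇒  r_B = 8 − 3 = 5

rB=5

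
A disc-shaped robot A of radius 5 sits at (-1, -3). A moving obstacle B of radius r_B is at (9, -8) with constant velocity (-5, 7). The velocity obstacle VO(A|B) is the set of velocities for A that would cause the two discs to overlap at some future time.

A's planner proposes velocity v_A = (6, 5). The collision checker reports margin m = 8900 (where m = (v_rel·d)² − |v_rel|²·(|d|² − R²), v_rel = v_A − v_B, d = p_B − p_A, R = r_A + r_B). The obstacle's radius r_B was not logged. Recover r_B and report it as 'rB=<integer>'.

m = 8900
d = (10, -5);  v_rel = (11, -2),  |v_rel|² = 125
v_rel×d = (11)·(-5) − (-2)·(10) = -35
since m = R²·125 − (-35)²:  R² = (1225 + 8900) / 125 = 81
R = √81 = 9  ⇒  r_B = 9 − 5 = 4

rB=4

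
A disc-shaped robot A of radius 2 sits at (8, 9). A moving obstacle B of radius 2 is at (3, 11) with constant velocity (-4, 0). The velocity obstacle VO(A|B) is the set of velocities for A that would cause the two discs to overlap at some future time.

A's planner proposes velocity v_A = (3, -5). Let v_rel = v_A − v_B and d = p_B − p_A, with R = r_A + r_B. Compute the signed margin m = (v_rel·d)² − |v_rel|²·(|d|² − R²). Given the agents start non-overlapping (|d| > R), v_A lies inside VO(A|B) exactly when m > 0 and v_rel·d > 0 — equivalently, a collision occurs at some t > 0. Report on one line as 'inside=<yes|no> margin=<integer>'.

d = (-5, 2),  |d|² = 29;  R = 2+2 = 4,  c = 29−4² = 13
v_rel = (7, -5),  |v_rel|² = 74;  v_rel·d = (7)·(-5) + (-5)·(2) = -45
74·t² + 90·t + 13 = 0  ⇒  m = (-45)² − 74·13 = 1063
m = 1063 > 0,  v_rel·d = -45 < 0  ⇒  outside

inside=no margin=1063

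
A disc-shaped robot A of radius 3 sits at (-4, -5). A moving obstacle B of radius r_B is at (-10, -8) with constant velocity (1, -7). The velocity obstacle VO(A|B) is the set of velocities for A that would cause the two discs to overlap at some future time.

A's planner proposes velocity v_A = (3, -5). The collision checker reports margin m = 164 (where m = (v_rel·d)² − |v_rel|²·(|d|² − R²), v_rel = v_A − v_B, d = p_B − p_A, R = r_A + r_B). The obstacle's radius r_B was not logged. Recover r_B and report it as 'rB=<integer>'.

m = 164
d = (-6, -3);  v_rel = (2, 2),  |v_rel|² = 8
v_rel×d = (2)·(-3) − (2)·(-6) = 6
since m = R²·8 − 6²:  R² = (36 + 164) / 8 = 25
R = √25 = 5  ⇒  r_B = 5 − 3 = 2

rB=2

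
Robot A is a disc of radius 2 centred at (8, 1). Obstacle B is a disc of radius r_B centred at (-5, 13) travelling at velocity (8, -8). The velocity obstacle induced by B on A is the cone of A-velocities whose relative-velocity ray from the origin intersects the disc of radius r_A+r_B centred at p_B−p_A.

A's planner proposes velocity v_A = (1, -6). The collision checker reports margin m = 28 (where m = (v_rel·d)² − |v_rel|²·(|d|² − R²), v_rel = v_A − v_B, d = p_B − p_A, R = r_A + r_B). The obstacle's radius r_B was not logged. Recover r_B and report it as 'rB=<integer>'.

m = 28
d = (-13, 12);  v_rel = (-7, 2),  |v_rel|² = 53
v_rel×d = (-7)·(12) − (2)·(-13) = -58
since m = R²·53 − (-58)²:  R² = (3364 + 28) / 53 = 64
R = √64 = 8  ⇒  r_B = 8 − 2 = 6

rB=6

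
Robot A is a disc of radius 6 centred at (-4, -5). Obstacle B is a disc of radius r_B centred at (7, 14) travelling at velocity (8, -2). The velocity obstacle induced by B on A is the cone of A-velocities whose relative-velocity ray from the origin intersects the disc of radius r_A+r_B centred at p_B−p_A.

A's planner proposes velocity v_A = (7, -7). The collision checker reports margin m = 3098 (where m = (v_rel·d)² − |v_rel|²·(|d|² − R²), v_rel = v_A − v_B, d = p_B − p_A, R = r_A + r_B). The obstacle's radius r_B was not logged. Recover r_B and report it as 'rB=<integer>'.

m = 3098
d = (11, 19);  v_rel = (-1, -5),  |v_rel|² = 26
v_rel×d = (-1)·(19) − (-5)·(11) = 36
since m = R²·26 − 36²:  R² = (1296 + 3098) / 26 = 169
R = √169 = 13  ⇒  r_B = 13 − 6 = 7

rB=7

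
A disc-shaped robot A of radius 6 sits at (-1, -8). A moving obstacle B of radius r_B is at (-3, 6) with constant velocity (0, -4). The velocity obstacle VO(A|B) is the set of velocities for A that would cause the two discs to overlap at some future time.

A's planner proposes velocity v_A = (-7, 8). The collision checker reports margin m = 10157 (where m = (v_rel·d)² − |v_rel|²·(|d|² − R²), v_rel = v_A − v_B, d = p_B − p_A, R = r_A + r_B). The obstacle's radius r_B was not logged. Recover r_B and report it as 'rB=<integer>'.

m = 10157
d = (-2, 14);  v_rel = (-7, 12),  |v_rel|² = 193
v_rel×d = (-7)·(14) − (12)·(-2) = -74
since m = R²·193 − (-74)²:  R² = (5476 + 10157) / 193 = 81
R = √81 = 9  ⇒  r_B = 9 − 6 = 3

rB=3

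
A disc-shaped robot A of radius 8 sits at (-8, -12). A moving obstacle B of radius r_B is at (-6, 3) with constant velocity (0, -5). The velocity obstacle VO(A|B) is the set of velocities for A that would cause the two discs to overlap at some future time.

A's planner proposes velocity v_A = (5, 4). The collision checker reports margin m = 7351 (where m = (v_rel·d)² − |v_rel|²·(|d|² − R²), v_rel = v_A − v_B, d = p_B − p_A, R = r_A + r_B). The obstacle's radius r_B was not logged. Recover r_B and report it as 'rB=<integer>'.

m = 7351
d = (2, 15);  v_rel = (5, 9),  |v_rel|² = 106
v_rel×d = (5)·(15) − (9)·(2) = 57
since m = R²·106 − 57²:  R² = (3249 + 7351) / 106 = 100
R = √100 = 10  ⇒  r_B = 10 − 8 = 2

rB=2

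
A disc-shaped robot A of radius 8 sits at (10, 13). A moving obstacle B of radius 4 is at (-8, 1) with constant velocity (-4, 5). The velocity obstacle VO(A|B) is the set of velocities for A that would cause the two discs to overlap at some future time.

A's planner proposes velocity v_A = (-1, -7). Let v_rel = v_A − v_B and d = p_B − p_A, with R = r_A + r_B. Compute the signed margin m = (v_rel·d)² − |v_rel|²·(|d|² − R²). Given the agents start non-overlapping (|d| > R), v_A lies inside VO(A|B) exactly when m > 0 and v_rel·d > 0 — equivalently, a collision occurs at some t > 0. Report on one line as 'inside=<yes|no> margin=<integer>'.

d = (-18, -12),  |d|² = 468;  R = 8+4 = 12,  c = 468−12² = 324
v_rel = (3, -12),  |v_rel|² = 153;  v_rel·d = (3)·(-18) + (-12)·(-12) = 90
153·t² − 180·t + 324 = 0  ⇒  m = 90² − 153·324 = -41472
m = -41472 < 0,  v_rel·d = 90 > 0  ⇒  outside

inside=no margin=-41472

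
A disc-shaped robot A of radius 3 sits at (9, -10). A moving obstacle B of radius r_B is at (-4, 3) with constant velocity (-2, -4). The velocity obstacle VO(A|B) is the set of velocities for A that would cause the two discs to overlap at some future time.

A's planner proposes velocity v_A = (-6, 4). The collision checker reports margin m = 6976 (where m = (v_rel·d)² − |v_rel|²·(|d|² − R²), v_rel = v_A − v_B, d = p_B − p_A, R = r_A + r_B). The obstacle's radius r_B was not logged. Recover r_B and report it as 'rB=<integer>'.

m = 6976
d = (-13, 13);  v_rel = (-4, 8),  |v_rel|² = 80
v_rel×d = (-4)·(13) − (8)·(-13) = 52
since m = R²·80 − 52²:  R² = (2704 + 6976) / 80 = 121
R = √121 = 11  ⇒  r_B = 11 − 3 = 8

rB=8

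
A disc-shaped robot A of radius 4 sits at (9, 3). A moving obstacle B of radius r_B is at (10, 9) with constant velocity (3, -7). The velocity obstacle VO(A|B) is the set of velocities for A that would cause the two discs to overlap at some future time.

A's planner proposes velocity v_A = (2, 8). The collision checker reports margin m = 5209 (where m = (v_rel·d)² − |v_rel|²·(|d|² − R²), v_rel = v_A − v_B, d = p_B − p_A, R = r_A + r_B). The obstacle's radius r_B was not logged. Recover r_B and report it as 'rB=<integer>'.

m = 5209
d = (1, 6);  v_rel = (-1, 15),  |v_rel|² = 226
v_rel×d = (-1)·(6) − (15)·(1) = -21
since m = R²·226 − (-21)²:  R² = (441 + 5209) / 226 = 25
R = √25 = 5  ⇒  r_B = 5 − 4 = 1

rB=1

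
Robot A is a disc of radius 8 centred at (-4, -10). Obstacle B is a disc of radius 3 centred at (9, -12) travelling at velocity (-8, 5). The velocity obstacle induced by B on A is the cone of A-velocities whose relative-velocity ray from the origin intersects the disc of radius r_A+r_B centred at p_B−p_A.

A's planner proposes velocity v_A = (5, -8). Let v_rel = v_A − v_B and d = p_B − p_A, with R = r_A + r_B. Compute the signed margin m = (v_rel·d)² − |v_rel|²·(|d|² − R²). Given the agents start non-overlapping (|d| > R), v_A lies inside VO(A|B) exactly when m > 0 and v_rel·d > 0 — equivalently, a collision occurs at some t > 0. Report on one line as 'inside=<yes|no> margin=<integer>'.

d = (13, -2),  |d|² = 173;  R = 8+3 = 11,  c = 173−11² = 52
v_rel = (13, -13),  |v_rel|² = 338;  v_rel·d = (13)·(13) + (-13)·(-2) = 195
338·t² − 390·t + 52 = 0  ⇒  m = 195² − 338·52 = 20449
m = 20449 > 0,  v_rel·d = 195 > 0  ⇒  inside

inside=yes margin=20449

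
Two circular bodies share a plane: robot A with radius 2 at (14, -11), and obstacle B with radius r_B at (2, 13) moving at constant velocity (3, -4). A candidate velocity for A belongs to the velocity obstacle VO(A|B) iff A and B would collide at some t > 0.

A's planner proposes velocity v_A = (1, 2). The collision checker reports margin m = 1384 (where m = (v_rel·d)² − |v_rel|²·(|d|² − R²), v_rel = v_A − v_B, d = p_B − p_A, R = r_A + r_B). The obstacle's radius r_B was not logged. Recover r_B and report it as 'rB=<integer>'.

m = 1384
d = (-12, 24);  v_rel = (-2, 6),  |v_rel|² = 40
v_rel×d = (-2)·(24) − (6)·(-12) = 24
since m = R²·40 − 24²:  R² = (576 + 1384) / 40 = 49
R = √49 = 7  ⇒  r_B = 7 − 2 = 5

rB=5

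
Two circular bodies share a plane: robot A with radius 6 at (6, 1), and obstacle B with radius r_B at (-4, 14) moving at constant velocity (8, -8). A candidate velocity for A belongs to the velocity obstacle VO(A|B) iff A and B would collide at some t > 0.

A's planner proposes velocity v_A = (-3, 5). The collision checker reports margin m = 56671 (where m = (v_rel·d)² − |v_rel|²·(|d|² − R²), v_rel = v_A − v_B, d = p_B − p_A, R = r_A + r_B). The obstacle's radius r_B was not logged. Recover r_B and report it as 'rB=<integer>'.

m = 56671
d = (-10, 13);  v_rel = (-11, 13),  |v_rel|² = 290
v_rel×d = (-11)·(13) − (13)·(-10) = -13
since m = R²·290 − (-13)²:  R² = (169 + 56671) / 290 = 196
R = √196 = 14  ⇒  r_B = 14 − 6 = 8

rB=8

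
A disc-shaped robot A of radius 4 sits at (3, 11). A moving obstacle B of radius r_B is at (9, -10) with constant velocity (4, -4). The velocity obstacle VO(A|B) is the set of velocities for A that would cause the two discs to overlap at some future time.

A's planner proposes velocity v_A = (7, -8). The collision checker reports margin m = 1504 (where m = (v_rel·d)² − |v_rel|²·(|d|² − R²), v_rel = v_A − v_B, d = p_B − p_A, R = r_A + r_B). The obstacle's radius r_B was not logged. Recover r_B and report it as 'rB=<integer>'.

m = 1504
d = (6, -21);  v_rel = (3, -4),  |v_rel|² = 25
v_rel×d = (3)·(-21) − (-4)·(6) = -39
since m = R²·25 − (-39)²:  R² = (1521 + 1504) / 25 = 121
R = √121 = 11  ⇒  r_B = 11 − 4 = 7

rB=7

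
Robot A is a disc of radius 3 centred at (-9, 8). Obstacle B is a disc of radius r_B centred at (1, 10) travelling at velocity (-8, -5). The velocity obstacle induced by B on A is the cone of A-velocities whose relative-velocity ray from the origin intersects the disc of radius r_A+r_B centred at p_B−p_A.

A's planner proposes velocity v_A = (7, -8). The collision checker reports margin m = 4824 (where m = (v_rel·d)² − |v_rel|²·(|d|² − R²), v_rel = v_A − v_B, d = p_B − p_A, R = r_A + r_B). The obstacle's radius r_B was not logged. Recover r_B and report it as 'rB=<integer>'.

m = 4824
d = (10, 2);  v_rel = (15, -3),  |v_rel|² = 234
v_rel×d = (15)·(2) − (-3)·(10) = 60
since m = R²·234 − 60²:  R² = (3600 + 4824) / 234 = 36
R = √36 = 6  ⇒  r_B = 6 − 3 = 3

rB=3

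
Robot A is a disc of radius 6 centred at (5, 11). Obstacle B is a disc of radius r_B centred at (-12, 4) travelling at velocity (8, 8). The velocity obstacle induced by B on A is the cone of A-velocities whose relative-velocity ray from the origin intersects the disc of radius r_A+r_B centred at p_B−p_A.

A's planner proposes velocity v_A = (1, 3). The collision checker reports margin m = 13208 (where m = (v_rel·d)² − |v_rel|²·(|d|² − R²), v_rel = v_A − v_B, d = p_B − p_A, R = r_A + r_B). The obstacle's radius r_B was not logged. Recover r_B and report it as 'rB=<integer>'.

m = 13208
d = (-17, -7);  v_rel = (-7, -5),  |v_rel|² = 74
v_rel×d = (-7)·(-7) − (-5)·(-17) = -36
since m = R²·74 − (-36)²:  R² = (1296 + 13208) / 74 = 196
R = √196 = 14  ⇒  r_B = 14 − 6 = 8

rB=8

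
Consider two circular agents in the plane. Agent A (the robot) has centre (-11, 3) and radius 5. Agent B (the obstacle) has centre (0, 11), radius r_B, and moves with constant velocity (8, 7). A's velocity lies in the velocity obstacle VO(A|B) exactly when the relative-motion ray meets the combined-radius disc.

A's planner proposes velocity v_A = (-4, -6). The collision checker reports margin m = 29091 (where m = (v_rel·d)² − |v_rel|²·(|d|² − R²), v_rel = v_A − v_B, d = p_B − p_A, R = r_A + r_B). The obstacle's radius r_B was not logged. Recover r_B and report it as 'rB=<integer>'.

m = 29091
d = (11, 8);  v_rel = (-12, -13),  |v_rel|² = 313
v_rel×d = (-12)·(8) − (-13)·(11) = 47
since m = R²·313 − 47²:  R² = (2209 + 29091) / 313 = 100
R = √100 = 10  ⇒  r_B = 10 − 5 = 5

rB=5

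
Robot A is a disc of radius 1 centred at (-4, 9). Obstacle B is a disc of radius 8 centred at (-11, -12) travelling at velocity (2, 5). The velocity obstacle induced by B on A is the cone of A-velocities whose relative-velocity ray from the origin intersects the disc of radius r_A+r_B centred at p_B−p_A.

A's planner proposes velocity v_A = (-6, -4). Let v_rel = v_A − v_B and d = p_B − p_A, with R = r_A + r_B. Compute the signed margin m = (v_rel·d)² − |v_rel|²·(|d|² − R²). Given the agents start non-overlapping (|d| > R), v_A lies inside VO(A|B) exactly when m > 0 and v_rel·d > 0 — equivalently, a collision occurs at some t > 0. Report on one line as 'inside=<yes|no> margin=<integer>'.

d = (-7, -21),  |d|² = 490;  R = 1+8 = 9,  c = 490−9² = 409
v_rel = (-8, -9),  |v_rel|² = 145;  v_rel·d = (-8)·(-7) + (-9)·(-21) = 245
145·t² − 490·t + 409 = 0  ⇒  m = 245² − 145·409 = 720
m = 720 > 0,  v_rel·d = 245 > 0  ⇒  inside

inside=yes margin=720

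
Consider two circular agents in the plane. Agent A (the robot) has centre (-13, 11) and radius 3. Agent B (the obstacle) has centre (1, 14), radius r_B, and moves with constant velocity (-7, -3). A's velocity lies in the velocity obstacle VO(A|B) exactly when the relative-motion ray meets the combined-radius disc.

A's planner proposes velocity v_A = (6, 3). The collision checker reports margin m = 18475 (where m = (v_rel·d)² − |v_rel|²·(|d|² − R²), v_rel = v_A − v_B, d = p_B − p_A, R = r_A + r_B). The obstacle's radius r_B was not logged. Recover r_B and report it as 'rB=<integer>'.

m = 18475
d = (14, 3);  v_rel = (13, 6),  |v_rel|² = 205
v_rel×d = (13)·(3) − (6)·(14) = -45
since m = R²·205 − (-45)²:  R² = (2025 + 18475) / 205 = 100
R = √100 = 10  ⇒  r_B = 10 − 3 = 7

rB=7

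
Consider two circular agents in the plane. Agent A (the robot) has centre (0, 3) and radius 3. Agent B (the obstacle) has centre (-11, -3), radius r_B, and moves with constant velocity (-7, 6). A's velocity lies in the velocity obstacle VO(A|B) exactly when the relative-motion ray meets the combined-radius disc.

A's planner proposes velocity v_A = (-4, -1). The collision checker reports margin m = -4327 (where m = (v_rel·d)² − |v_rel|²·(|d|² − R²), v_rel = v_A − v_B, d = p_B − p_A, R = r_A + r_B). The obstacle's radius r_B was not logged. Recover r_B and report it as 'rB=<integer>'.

m = -4327
d = (-11, -6);  v_rel = (3, -7),  |v_rel|² = 58
v_rel×d = (3)·(-6) − (-7)·(-11) = -95
since m = R²·58 − (-95)²:  R² = (9025 + -4327) / 58 = 81
R = √81 = 9  ⇒  r_B = 9 − 3 = 6

rB=6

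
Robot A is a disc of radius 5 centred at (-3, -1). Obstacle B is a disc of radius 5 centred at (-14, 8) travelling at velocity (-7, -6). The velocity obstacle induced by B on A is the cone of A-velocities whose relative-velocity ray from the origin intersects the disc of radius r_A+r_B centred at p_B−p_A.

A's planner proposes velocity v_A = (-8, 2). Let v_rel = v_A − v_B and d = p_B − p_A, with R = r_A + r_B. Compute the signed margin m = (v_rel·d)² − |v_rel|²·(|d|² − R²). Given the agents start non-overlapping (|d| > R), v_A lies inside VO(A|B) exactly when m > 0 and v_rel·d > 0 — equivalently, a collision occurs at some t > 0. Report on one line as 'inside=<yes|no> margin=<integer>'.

d = (-11, 9),  |d|² = 202;  R = 5+5 = 10,  c = 202−10² = 102
v_rel = (-1, 8),  |v_rel|² = 65;  v_rel·d = (-1)·(-11) + (8)·(9) = 83
65·t² − 166·t + 102 = 0  ⇒  m = 83² − 65·102 = 259
m = 259 > 0,  v_rel·d = 83 > 0  ⇒  inside

inside=yes margin=259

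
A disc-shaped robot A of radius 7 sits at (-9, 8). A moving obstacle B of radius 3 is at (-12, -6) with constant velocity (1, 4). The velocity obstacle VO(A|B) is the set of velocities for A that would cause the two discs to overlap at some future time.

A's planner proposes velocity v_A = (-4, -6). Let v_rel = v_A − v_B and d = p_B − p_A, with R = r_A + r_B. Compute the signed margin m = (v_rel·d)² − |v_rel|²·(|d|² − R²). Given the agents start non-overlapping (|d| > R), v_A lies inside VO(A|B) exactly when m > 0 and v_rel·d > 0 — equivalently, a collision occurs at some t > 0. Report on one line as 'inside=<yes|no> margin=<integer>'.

d = (-3, -14),  |d|² = 205;  R = 7+3 = 10,  c = 205−10² = 105
v_rel = (-5, -10),  |v_rel|² = 125;  v_rel·d = (-5)·(-3) + (-10)·(-14) = 155
125·t² − 310·t + 105 = 0  ⇒  m = 155² − 125·105 = 10900
m = 10900 > 0,  v_rel·d = 155 > 0  ⇒  inside

inside=yes margin=10900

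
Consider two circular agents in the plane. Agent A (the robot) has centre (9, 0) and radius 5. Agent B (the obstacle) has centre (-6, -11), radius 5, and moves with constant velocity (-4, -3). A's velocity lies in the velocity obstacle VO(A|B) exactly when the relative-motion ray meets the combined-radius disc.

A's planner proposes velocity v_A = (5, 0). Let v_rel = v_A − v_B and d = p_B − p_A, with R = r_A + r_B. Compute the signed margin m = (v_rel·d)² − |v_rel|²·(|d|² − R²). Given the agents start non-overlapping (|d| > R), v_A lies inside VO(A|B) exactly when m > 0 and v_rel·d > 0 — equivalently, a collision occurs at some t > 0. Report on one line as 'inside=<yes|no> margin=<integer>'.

d = (-15, -11),  |d|² = 346;  R = 5+5 = 10,  c = 346−10² = 246
v_rel = (9, 3),  |v_rel|² = 90;  v_rel·d = (9)·(-15) + (3)·(-11) = -168
90·t² + 336·t + 246 = 0  ⇒  m = (-168)² − 90·246 = 6084
m = 6084 > 0,  v_rel·d = -168 < 0  ⇒  outside

inside=no margin=6084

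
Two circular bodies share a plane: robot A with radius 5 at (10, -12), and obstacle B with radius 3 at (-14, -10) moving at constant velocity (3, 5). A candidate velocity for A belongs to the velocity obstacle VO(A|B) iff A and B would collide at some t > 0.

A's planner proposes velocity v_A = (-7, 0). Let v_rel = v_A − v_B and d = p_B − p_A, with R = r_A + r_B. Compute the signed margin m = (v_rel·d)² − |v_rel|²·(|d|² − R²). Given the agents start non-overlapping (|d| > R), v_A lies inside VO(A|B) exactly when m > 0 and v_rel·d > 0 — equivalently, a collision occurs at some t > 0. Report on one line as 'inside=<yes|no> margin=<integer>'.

d = (-24, 2),  |d|² = 580;  R = 5+3 = 8,  c = 580−8² = 516
v_rel = (-10, -5),  |v_rel|² = 125;  v_rel·d = (-10)·(-24) + (-5)·(2) = 230
125·t² − 460·t + 516 = 0  ⇒  m = 230² − 125·516 = -11600
m = -11600 < 0,  v_rel·d = 230 > 0  ⇒  outside

inside=no margin=-11600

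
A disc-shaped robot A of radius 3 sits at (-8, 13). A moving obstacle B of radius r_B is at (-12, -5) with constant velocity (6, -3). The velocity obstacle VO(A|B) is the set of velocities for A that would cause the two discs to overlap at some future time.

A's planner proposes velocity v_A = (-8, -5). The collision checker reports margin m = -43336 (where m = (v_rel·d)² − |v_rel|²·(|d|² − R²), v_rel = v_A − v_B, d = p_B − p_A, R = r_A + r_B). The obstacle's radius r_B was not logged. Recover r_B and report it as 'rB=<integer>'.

m = -43336
d = (-4, -18);  v_rel = (-14, -2),  |v_rel|² = 200
v_rel×d = (-14)·(-18) − (-2)·(-4) = 244
since m = R²·200 − 244²:  R² = (59536 + -43336) / 200 = 81
R = √81 = 9  ⇒  r_B = 9 − 3 = 6

rB=6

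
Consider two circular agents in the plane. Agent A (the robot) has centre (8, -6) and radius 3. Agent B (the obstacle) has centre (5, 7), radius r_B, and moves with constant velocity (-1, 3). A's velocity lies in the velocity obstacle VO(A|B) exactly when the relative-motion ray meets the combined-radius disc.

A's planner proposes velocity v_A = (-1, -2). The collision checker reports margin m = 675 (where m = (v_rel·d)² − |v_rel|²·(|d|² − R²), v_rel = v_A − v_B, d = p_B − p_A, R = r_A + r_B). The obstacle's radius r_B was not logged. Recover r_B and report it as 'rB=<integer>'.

m = 675
d = (-3, 13);  v_rel = (0, -5),  |v_rel|² = 25
v_rel×d = (0)·(13) − (-5)·(-3) = -15
since m = R²·25 − (-15)²:  R² = (225 + 675) / 25 = 36
R = √36 = 6  ⇒  r_B = 6 − 3 = 3

rB=3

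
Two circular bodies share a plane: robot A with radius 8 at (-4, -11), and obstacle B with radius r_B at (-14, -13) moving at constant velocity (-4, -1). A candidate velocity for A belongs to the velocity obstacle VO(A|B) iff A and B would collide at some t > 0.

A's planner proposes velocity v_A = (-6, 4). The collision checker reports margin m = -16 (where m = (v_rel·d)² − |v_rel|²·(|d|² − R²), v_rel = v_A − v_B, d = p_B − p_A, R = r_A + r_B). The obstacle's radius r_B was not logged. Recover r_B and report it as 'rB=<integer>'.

m = -16
d = (-10, -2);  v_rel = (-2, 5),  |v_rel|² = 29
v_rel×d = (-2)·(-2) − (5)·(-10) = 54
since m = R²·29 − 54²:  R² = (2916 + -16) / 29 = 100
R = √100 = 10  ⇒  r_B = 10 − 8 = 2

rB=2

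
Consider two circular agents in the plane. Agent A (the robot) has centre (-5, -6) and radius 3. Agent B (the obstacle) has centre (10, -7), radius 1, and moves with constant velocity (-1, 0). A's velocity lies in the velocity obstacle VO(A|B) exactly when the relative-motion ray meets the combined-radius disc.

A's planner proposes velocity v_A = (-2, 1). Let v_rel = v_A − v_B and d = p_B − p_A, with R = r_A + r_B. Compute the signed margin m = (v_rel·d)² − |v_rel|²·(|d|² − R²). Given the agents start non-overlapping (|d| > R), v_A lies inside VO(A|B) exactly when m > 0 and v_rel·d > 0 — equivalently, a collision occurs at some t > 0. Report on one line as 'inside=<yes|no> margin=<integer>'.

d = (15, -1),  |d|² = 226;  R = 3+1 = 4,  c = 226−4² = 210
v_rel = (-1, 1),  |v_rel|² = 2;  v_rel·d = (-1)·(15) + (1)·(-1) = -16
2·t² + 32·t + 210 = 0  ⇒  m = (-16)² − 2·210 = -164
m = -164 < 0,  v_rel·d = -16 < 0  ⇒  outside

inside=no margin=-164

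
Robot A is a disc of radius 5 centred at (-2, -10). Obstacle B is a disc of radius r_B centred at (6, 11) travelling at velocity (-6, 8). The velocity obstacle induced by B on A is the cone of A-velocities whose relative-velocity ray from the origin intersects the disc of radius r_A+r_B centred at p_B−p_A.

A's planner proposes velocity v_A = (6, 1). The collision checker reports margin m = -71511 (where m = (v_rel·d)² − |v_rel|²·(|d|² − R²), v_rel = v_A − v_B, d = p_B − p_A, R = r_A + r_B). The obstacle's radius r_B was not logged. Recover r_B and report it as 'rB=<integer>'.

m = -71511
d = (8, 21);  v_rel = (12, -7),  |v_rel|² = 193
v_rel×d = (12)·(21) − (-7)·(8) = 308
since m = R²·193 − 308²:  R² = (94864 + -71511) / 193 = 121
R = √121 = 11  ⇒  r_B = 11 − 5 = 6

rB=6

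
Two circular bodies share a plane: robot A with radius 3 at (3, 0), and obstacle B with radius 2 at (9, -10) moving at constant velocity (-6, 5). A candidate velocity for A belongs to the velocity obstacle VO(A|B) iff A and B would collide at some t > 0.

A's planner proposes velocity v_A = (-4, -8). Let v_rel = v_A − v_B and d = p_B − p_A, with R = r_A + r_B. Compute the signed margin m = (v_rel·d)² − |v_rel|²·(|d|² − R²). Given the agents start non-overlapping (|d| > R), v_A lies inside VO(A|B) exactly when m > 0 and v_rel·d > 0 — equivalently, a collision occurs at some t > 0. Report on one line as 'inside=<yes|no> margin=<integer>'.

d = (6, -10),  |d|² = 136;  R = 3+2 = 5,  c = 136−5² = 111
v_rel = (2, -13),  |v_rel|² = 173;  v_rel·d = (2)·(6) + (-13)·(-10) = 142
173·t² − 284·t + 111 = 0  ⇒  m = 142² − 173·111 = 961
m = 961 > 0,  v_rel·d = 142 > 0  ⇒  inside

inside=yes margin=961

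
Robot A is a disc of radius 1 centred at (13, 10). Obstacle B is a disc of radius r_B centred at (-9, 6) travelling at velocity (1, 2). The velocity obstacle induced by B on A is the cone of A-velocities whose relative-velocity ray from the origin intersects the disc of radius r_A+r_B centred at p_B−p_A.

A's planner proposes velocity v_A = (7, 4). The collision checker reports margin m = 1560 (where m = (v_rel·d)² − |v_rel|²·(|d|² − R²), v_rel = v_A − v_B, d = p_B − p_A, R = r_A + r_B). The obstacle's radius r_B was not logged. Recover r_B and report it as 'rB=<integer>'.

m = 1560
d = (-22, -4);  v_rel = (6, 2),  |v_rel|² = 40
v_rel×d = (6)·(-4) − (2)·(-22) = 20
since m = R²·40 − 20²:  R² = (400 + 1560) / 40 = 49
R = √49 = 7  ⇒  r_B = 7 − 1 = 6

rB=6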